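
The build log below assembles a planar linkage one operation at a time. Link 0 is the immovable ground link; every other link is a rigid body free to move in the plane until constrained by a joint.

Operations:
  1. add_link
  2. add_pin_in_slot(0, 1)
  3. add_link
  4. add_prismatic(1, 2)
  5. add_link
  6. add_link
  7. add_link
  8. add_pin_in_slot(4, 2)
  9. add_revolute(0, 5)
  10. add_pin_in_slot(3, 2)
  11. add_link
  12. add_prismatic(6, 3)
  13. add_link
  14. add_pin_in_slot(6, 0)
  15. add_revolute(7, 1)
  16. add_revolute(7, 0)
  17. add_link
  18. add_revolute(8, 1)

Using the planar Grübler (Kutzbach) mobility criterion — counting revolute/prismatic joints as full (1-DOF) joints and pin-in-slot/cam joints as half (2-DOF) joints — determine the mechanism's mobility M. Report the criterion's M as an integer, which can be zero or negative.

M = 8

[1;0;0] (link 0 is ground)
L+ [2;0;0]
PS(0,1)∈J2 [2;0;1]
L+ [3;0;1]
P(1,2)∈J1 [3;1;1]
L+ [4;1;1]
L+ [5;1;1]
L+ [6;1;1]
PS(4,2)∈J2 [6;1;2]
R(0,5)∈J1 [6;2;2]
PS(3,2)∈J2 [6;2;3]
L+ [7;2;3]
P(6,3)∈J1 [7;3;3]
L+ [8;3;3]
PS(6,0)∈J2 [8;3;4]
R(7,1)∈J1 [8;4;4]
R(7,0)∈J1 [8;5;4]
L+ [9;5;4]
R(8,1)∈J1 [9;6;4]
mobility = 24 − 12 − 4 = 8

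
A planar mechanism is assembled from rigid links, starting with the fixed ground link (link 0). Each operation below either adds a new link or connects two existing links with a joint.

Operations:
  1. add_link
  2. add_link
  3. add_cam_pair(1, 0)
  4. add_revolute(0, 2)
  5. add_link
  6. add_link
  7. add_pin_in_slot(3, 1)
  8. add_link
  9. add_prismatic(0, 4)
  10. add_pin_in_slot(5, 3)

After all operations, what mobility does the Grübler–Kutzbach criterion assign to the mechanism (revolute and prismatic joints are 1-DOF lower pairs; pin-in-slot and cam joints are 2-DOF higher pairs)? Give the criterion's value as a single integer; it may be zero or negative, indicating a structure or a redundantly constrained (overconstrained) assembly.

M = 8

ground; <1,0,0>
#1 <2,0,0>
#2 <3,0,0>
C:1↔0 J2 <3,0,1>
R:0↔2 J1 <3,1,1>
#3 <4,1,1>
#4 <5,1,1>
PS:3↔1 J2 <5,1,2>
#5 <6,1,2>
P:0↔4 J1 <6,2,2>
PS:5↔3 J2 <6,2,3>
3×5 − 2×2 − 1×3 = 8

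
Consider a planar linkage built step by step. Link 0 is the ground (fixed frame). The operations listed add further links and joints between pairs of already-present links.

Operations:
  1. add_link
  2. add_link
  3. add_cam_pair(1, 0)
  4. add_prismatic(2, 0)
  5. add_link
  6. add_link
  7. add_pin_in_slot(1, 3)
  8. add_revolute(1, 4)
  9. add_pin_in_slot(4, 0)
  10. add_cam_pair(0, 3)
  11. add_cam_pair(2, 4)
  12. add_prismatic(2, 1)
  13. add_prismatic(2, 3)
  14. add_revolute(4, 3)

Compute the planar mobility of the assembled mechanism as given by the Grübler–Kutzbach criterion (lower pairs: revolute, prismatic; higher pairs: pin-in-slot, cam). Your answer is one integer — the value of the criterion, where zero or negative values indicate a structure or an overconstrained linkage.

ground; <1,0,0>
#1 <2,0,0>
#2 <3,0,0>
C:1↔0 J2 <3,0,1>
P:2↔0 J1 <3,1,1>
#3 <4,1,1>
#4 <5,1,1>
PS:1↔3 J2 <5,1,2>
R:1↔4 J1 <5,2,2>
PS:4↔0 J2 <5,2,3>
C:0↔3 J2 <5,2,4>
C:2↔4 J2 <5,2,5>
P:2↔1 J1 <5,3,5>
P:2↔3 J1 <5,4,5>
R:4↔3 J1 <5,5,5>
3×4 − 2×5 − 1×5 = -3

M = -3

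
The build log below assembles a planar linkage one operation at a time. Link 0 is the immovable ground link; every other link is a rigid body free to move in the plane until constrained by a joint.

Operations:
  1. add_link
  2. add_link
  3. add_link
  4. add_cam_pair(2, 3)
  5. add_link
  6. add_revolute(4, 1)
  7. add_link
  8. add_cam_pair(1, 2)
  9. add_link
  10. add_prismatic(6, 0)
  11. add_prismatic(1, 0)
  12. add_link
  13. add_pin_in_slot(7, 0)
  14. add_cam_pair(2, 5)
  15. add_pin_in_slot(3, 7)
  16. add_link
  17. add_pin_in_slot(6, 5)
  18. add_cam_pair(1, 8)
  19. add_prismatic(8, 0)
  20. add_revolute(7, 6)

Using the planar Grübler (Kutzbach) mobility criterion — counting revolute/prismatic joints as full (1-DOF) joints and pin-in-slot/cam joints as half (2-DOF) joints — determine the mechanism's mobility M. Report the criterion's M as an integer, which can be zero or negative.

M = 7

[1;0;0] (link 0 is ground)
L+ [2;0;0]
L+ [3;0;0]
L+ [4;0;0]
C(2,3)∈J2 [4;0;1]
L+ [5;0;1]
R(4,1)∈J1 [5;1;1]
L+ [6;1;1]
C(1,2)∈J2 [6;1;2]
L+ [7;1;2]
P(6,0)∈J1 [7;2;2]
P(1,0)∈J1 [7;3;2]
L+ [8;3;2]
PS(7,0)∈J2 [8;3;3]
C(2,5)∈J2 [8;3;4]
PS(3,7)∈J2 [8;3;5]
L+ [9;3;5]
PS(6,5)∈J2 [9;3;6]
C(1,8)∈J2 [9;3;7]
P(8,0)∈J1 [9;4;7]
R(7,6)∈J1 [9;5;7]
mobility = 24 − 10 − 7 = 7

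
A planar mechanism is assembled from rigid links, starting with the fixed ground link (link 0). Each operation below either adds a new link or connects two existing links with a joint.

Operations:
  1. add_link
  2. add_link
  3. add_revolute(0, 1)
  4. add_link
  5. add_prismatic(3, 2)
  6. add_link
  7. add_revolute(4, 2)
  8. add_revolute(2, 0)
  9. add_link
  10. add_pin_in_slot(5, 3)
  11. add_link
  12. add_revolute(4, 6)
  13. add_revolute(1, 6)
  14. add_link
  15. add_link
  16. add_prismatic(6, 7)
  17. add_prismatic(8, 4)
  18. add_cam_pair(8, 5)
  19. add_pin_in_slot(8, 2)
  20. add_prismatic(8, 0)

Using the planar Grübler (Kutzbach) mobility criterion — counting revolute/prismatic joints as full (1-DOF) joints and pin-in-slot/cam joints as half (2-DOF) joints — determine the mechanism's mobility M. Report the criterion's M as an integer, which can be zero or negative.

(L,J1,J2)=(1,0,0); link0 fixed
link1: (2,0,0)
link2: (3,0,0)
R 0-1 [J1]: (3,1,0)
link3: (4,1,0)
P 3-2 [J1]: (4,2,0)
link4: (5,2,0)
R 4-2 [J1]: (5,3,0)
R 2-0 [J1]: (5,4,0)
link5: (6,4,0)
PS 5-3 [J2]: (6,4,1)
link6: (7,4,1)
R 4-6 [J1]: (7,5,1)
R 1-6 [J1]: (7,6,1)
link7: (8,6,1)
link8: (9,6,1)
P 6-7 [J1]: (9,7,1)
P 8-4 [J1]: (9,8,1)
C 8-5 [J2]: (9,8,2)
PS 8-2 [J2]: (9,8,3)
P 8-0 [J1]: (9,9,3)
Grübler: 3·8 − 2·9 − 3 = 3

M = 3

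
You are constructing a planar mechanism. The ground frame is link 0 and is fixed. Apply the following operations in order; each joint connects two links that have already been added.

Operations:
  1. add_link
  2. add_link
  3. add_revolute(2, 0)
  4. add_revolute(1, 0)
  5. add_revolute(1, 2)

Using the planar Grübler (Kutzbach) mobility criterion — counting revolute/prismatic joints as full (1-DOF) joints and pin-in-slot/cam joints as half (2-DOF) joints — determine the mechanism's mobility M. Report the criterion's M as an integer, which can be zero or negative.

ground; <1,0,0>
#1 <2,0,0>
#2 <3,0,0>
R:2↔0 J1 <3,1,0>
R:1↔0 J1 <3,2,0>
R:1↔2 J1 <3,3,0>
3×2 − 2×3 − 1×0 = 0

M = 0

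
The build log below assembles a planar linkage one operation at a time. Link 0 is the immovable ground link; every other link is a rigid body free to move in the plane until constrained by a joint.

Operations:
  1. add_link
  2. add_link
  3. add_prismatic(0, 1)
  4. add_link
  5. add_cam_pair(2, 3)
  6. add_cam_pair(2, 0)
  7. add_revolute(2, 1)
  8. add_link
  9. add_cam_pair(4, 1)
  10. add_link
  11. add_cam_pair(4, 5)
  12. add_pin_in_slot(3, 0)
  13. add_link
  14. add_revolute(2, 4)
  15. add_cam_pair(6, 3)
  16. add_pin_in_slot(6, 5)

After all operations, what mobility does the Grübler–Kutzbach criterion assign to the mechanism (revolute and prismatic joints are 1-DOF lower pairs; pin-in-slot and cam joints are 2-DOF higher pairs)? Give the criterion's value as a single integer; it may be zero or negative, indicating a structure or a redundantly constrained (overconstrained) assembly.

M = 5

(L,J1,J2)=(1,0,0); link0 fixed
link1: (2,0,0)
link2: (3,0,0)
P 0-1 [J1]: (3,1,0)
link3: (4,1,0)
C 2-3 [J2]: (4,1,1)
C 2-0 [J2]: (4,1,2)
R 2-1 [J1]: (4,2,2)
link4: (5,2,2)
C 4-1 [J2]: (5,2,3)
link5: (6,2,3)
C 4-5 [J2]: (6,2,4)
PS 3-0 [J2]: (6,2,5)
link6: (7,2,5)
R 2-4 [J1]: (7,3,5)
C 6-3 [J2]: (7,3,6)
PS 6-5 [J2]: (7,3,7)
Grübler: 3·6 − 2·3 − 7 = 5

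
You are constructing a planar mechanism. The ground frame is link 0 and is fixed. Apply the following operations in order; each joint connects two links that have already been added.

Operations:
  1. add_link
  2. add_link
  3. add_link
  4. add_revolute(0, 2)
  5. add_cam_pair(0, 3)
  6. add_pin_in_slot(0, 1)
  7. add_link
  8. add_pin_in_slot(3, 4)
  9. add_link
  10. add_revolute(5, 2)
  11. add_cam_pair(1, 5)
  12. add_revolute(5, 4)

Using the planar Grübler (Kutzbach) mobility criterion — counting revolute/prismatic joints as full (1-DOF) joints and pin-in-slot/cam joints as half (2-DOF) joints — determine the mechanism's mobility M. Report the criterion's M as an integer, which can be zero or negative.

[1;0;0] (link 0 is ground)
L+ [2;0;0]
L+ [3;0;0]
L+ [4;0;0]
R(0,2)∈J1 [4;1;0]
C(0,3)∈J2 [4;1;1]
PS(0,1)∈J2 [4;1;2]
L+ [5;1;2]
PS(3,4)∈J2 [5;1;3]
L+ [6;1;3]
R(5,2)∈J1 [6;2;3]
C(1,5)∈J2 [6;2;4]
R(5,4)∈J1 [6;3;4]
mobility = 15 − 6 − 4 = 5

M = 5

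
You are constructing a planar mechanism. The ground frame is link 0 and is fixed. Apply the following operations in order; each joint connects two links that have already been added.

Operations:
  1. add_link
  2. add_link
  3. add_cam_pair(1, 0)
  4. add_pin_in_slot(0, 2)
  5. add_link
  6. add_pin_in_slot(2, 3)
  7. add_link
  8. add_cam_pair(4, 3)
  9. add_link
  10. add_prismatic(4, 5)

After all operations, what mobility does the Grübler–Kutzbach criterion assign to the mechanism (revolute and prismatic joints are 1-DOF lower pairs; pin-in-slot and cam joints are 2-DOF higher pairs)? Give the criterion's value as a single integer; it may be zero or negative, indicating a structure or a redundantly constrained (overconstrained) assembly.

M = 9

link 0 = ground. State L|J1|J2 = 1|0|0
+link1  2|0|0
+link2  3|0|0
C(1,0) f=2→J2  3|0|1
PS(0,2) f=2→J2  3|0|2
+link3  4|0|2
PS(2,3) f=2→J2  4|0|3
+link4  5|0|3
C(4,3) f=2→J2  5|0|4
+link5  6|0|4
P(4,5) f=1→J1  6|1|4
M = 3(6−1)−2·1−4 = 15−2−4 = 9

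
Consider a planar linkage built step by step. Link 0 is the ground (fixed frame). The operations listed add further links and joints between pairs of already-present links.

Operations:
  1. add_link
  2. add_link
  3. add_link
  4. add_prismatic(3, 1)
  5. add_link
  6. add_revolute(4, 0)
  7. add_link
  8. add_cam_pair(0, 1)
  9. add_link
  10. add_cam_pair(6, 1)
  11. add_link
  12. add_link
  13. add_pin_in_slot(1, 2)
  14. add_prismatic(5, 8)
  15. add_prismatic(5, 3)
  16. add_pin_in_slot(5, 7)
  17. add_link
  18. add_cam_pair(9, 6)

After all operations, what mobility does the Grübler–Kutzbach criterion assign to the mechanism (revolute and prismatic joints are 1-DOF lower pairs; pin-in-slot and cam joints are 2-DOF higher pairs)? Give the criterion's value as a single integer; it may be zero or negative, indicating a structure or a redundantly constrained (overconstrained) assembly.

L=1 J1=0 J2=0
add link → L=2 J1=0 J2=0
add link → L=3 J1=0 J2=0
add link → L=4 J1=0 J2=0
P@3,1 dof=1 J1 → L=4 J1=1 J2=0
add link → L=5 J1=1 J2=0
R@4,0 dof=1 J1 → L=5 J1=2 J2=0
add link → L=6 J1=2 J2=0
C@0,1 dof=2 J2 → L=6 J1=2 J2=1
add link → L=7 J1=2 J2=1
C@6,1 dof=2 J2 → L=7 J1=2 J2=2
add link → L=8 J1=2 J2=2
add link → L=9 J1=2 J2=2
PS@1,2 dof=2 J2 → L=9 J1=2 J2=3
P@5,8 dof=1 J1 → L=9 J1=3 J2=3
P@5,3 dof=1 J1 → L=9 J1=4 J2=3
PS@5,7 dof=2 J2 → L=9 J1=4 J2=4
add link → L=10 J1=4 J2=4
C@9,6 dof=2 J2 → L=10 J1=4 J2=5
M=3(L−1)−2J1−J2=3·9−2·4−5=14

M = 14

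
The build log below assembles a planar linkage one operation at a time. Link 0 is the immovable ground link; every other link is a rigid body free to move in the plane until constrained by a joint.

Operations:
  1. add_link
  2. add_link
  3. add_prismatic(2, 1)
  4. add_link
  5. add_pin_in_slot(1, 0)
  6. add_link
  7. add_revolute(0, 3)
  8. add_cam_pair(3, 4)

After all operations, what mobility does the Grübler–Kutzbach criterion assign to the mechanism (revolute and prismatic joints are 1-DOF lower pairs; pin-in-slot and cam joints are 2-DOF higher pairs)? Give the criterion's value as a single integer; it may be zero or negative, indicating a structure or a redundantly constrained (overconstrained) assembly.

M = 6

[1;0;0] (link 0 is ground)
L+ [2;0;0]
L+ [3;0;0]
P(2,1)∈J1 [3;1;0]
L+ [4;1;0]
PS(1,0)∈J2 [4;1;1]
L+ [5;1;1]
R(0,3)∈J1 [5;2;1]
C(3,4)∈J2 [5;2;2]
mobility = 12 − 4 − 2 = 6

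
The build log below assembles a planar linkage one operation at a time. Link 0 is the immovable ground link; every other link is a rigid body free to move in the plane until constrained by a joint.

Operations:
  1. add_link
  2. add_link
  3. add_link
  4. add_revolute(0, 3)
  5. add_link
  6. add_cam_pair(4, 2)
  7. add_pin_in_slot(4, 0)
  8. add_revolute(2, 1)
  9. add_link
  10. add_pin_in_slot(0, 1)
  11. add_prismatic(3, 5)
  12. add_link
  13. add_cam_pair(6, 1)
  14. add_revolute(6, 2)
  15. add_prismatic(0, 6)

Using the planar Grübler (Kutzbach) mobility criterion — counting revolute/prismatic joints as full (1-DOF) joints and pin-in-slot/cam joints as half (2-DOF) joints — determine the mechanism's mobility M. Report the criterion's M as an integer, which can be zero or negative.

[1;0;0] (link 0 is ground)
L+ [2;0;0]
L+ [3;0;0]
L+ [4;0;0]
R(0,3)∈J1 [4;1;0]
L+ [5;1;0]
C(4,2)∈J2 [5;1;1]
PS(4,0)∈J2 [5;1;2]
R(2,1)∈J1 [5;2;2]
L+ [6;2;2]
PS(0,1)∈J2 [6;2;3]
P(3,5)∈J1 [6;3;3]
L+ [7;3;3]
C(6,1)∈J2 [7;3;4]
R(6,2)∈J1 [7;4;4]
P(0,6)∈J1 [7;5;4]
mobility = 18 − 10 − 4 = 4

M = 4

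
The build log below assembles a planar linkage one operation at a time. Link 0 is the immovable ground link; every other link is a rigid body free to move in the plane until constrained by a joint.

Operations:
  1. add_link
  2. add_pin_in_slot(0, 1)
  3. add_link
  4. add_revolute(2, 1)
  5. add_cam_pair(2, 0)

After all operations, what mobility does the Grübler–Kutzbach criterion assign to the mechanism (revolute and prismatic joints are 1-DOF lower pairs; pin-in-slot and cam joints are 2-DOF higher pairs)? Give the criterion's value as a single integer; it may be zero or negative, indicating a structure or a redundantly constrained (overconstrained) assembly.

[1;0;0] (link 0 is ground)
L+ [2;0;0]
PS(0,1)∈J2 [2;0;1]
L+ [3;0;1]
R(2,1)∈J1 [3;1;1]
C(2,0)∈J2 [3;1;2]
mobility = 6 − 2 − 2 = 2

M = 2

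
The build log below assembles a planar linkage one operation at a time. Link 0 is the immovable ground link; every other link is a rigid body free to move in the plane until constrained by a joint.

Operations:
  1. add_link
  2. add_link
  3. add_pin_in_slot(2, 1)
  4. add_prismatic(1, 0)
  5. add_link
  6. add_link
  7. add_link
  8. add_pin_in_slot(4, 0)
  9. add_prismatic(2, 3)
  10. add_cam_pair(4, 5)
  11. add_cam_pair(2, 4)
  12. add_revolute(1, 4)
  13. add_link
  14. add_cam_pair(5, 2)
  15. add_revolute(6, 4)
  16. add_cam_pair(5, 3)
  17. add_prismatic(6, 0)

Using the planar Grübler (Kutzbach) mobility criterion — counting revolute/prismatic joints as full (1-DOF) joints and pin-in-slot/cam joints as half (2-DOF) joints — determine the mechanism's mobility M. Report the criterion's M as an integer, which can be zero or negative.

(L,J1,J2)=(1,0,0); link0 fixed
link1: (2,0,0)
link2: (3,0,0)
PS 2-1 [J2]: (3,0,1)
P 1-0 [J1]: (3,1,1)
link3: (4,1,1)
link4: (5,1,1)
link5: (6,1,1)
PS 4-0 [J2]: (6,1,2)
P 2-3 [J1]: (6,2,2)
C 4-5 [J2]: (6,2,3)
C 2-4 [J2]: (6,2,4)
R 1-4 [J1]: (6,3,4)
link6: (7,3,4)
C 5-2 [J2]: (7,3,5)
R 6-4 [J1]: (7,4,5)
C 5-3 [J2]: (7,4,6)
P 6-0 [J1]: (7,5,6)
Grübler: 3·6 − 2·5 − 6 = 2

M = 2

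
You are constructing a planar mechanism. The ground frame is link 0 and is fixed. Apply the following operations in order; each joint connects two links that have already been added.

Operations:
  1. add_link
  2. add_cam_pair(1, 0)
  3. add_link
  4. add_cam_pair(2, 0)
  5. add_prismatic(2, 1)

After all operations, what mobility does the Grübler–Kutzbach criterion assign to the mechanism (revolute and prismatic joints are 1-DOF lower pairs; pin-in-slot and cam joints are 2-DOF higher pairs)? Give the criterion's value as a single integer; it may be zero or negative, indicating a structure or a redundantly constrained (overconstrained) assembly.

link 0 = ground. State L|J1|J2 = 1|0|0
+link1  2|0|0
C(1,0) f=2→J2  2|0|1
+link2  3|0|1
C(2,0) f=2→J2  3|0|2
P(2,1) f=1→J1  3|1|2
M = 3(3−1)−2·1−2 = 6−2−2 = 2

M = 2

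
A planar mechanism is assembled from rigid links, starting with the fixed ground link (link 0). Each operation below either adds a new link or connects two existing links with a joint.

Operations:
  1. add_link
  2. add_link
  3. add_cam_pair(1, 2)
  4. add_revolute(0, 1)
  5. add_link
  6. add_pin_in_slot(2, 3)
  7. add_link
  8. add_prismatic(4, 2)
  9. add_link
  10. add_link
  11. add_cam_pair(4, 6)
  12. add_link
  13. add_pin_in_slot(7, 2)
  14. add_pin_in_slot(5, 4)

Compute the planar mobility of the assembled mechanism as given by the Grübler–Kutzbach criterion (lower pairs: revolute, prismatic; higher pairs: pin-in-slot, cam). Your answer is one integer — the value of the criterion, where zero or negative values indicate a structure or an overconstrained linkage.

ground; <1,0,0>
#1 <2,0,0>
#2 <3,0,0>
C:1↔2 J2 <3,0,1>
R:0↔1 J1 <3,1,1>
#3 <4,1,1>
PS:2↔3 J2 <4,1,2>
#4 <5,1,2>
P:4↔2 J1 <5,2,2>
#5 <6,2,2>
#6 <7,2,2>
C:4↔6 J2 <7,2,3>
#7 <8,2,3>
PS:7↔2 J2 <8,2,4>
PS:5↔4 J2 <8,2,5>
3×7 − 2×2 − 1×5 = 12

M = 12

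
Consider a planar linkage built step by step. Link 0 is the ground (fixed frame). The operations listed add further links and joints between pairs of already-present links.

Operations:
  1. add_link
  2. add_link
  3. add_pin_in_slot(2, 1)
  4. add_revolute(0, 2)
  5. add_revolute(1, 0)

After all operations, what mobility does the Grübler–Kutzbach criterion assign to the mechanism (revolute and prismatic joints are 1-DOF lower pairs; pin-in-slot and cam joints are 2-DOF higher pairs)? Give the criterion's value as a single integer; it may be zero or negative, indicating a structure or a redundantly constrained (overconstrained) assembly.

M = 1

L=1 J1=0 J2=0
add link → L=2 J1=0 J2=0
add link → L=3 J1=0 J2=0
PS@2,1 dof=2 J2 → L=3 J1=0 J2=1
R@0,2 dof=1 J1 → L=3 J1=1 J2=1
R@1,0 dof=1 J1 → L=3 J1=2 J2=1
M=3(L−1)−2J1−J2=3·2−2·2−1=1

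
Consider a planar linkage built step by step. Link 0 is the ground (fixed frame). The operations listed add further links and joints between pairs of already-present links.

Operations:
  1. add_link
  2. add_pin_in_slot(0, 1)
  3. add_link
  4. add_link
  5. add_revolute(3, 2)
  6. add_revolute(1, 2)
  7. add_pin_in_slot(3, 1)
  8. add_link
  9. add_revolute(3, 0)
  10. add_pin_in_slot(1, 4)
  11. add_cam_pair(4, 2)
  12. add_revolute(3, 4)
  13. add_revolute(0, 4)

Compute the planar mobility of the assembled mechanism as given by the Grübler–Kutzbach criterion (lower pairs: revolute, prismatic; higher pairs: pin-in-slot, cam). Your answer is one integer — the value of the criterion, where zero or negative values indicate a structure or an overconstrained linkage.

[1;0;0] (link 0 is ground)
L+ [2;0;0]
PS(0,1)∈J2 [2;0;1]
L+ [3;0;1]
L+ [4;0;1]
R(3,2)∈J1 [4;1;1]
R(1,2)∈J1 [4;2;1]
PS(3,1)∈J2 [4;2;2]
L+ [5;2;2]
R(3,0)∈J1 [5;3;2]
PS(1,4)∈J2 [5;3;3]
C(4,2)∈J2 [5;3;4]
R(3,4)∈J1 [5;4;4]
R(0,4)∈J1 [5;5;4]
mobility = 12 − 10 − 4 = -2

M = -2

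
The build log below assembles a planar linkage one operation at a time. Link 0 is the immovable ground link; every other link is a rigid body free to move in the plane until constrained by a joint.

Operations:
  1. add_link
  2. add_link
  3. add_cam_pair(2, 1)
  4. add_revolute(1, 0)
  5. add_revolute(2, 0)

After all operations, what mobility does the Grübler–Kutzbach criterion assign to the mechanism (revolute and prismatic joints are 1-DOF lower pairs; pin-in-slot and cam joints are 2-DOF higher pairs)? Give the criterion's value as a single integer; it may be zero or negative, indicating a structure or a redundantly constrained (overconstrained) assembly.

(L,J1,J2)=(1,0,0); link0 fixed
link1: (2,0,0)
link2: (3,0,0)
C 2-1 [J2]: (3,0,1)
R 1-0 [J1]: (3,1,1)
R 2-0 [J1]: (3,2,1)
Grübler: 3·2 − 2·2 − 1 = 1

M = 1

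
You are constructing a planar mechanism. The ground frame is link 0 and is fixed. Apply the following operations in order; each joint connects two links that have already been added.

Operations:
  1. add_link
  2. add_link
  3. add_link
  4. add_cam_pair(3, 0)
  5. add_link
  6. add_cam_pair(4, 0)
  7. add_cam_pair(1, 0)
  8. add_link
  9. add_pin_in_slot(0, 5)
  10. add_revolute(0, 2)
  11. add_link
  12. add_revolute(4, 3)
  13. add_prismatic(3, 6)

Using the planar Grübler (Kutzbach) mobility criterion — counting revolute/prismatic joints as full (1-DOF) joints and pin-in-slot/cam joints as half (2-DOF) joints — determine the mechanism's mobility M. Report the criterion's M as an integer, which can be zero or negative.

link 0 = ground. State L|J1|J2 = 1|0|0
+link1  2|0|0
+link2  3|0|0
+link3  4|0|0
C(3,0) f=2→J2  4|0|1
+link4  5|0|1
C(4,0) f=2→J2  5|0|2
C(1,0) f=2→J2  5|0|3
+link5  6|0|3
PS(0,5) f=2→J2  6|0|4
R(0,2) f=1→J1  6|1|4
+link6  7|1|4
R(4,3) f=1→J1  7|2|4
P(3,6) f=1→J1  7|3|4
M = 3(7−1)−2·3−4 = 18−6−4 = 8

M = 8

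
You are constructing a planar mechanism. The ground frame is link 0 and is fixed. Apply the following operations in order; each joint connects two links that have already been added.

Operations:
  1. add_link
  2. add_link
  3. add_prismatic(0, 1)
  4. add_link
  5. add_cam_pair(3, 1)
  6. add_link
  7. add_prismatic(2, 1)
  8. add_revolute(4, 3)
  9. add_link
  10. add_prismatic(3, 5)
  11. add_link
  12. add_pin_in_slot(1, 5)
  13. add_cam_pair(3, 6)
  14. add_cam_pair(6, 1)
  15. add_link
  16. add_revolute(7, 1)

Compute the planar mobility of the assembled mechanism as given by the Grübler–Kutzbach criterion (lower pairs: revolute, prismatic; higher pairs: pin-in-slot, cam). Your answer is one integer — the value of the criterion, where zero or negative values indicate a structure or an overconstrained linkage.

M = 7

link 0 = ground. State L|J1|J2 = 1|0|0
+link1  2|0|0
+link2  3|0|0
P(0,1) f=1→J1  3|1|0
+link3  4|1|0
C(3,1) f=2→J2  4|1|1
+link4  5|1|1
P(2,1) f=1→J1  5|2|1
R(4,3) f=1→J1  5|3|1
+link5  6|3|1
P(3,5) f=1→J1  6|4|1
+link6  7|4|1
PS(1,5) f=2→J2  7|4|2
C(3,6) f=2→J2  7|4|3
C(6,1) f=2→J2  7|4|4
+link7  8|4|4
R(7,1) f=1→J1  8|5|4
M = 3(8−1)−2·5−4 = 21−10−4 = 7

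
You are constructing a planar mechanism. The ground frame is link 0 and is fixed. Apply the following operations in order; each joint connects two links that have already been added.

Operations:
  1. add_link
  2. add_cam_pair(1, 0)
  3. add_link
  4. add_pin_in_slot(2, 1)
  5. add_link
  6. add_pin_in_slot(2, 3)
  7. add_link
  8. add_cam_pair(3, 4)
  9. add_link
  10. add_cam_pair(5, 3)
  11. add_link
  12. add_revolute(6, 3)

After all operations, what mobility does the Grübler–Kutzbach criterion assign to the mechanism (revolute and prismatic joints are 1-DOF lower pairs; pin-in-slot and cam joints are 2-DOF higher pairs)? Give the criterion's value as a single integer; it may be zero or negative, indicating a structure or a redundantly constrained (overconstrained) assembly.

(L,J1,J2)=(1,0,0); link0 fixed
link1: (2,0,0)
C 1-0 [J2]: (2,0,1)
link2: (3,0,1)
PS 2-1 [J2]: (3,0,2)
link3: (4,0,2)
PS 2-3 [J2]: (4,0,3)
link4: (5,0,3)
C 3-4 [J2]: (5,0,4)
link5: (6,0,4)
C 5-3 [J2]: (6,0,5)
link6: (7,0,5)
R 6-3 [J1]: (7,1,5)
Grübler: 3·6 − 2·1 − 5 = 11

M = 11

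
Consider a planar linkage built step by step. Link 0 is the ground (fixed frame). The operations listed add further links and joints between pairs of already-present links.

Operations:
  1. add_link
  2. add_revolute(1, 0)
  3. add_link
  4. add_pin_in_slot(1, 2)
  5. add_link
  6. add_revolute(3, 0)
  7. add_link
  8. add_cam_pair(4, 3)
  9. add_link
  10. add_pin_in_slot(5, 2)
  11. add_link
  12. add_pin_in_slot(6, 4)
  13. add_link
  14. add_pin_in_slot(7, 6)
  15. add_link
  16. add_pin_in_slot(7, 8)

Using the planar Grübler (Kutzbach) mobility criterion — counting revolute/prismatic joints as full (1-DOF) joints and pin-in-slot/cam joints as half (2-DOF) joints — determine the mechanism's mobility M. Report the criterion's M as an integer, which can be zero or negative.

L=1 J1=0 J2=0
add link → L=2 J1=0 J2=0
R@1,0 dof=1 J1 → L=2 J1=1 J2=0
add link → L=3 J1=1 J2=0
PS@1,2 dof=2 J2 → L=3 J1=1 J2=1
add link → L=4 J1=1 J2=1
R@3,0 dof=1 J1 → L=4 J1=2 J2=1
add link → L=5 J1=2 J2=1
C@4,3 dof=2 J2 → L=5 J1=2 J2=2
add link → L=6 J1=2 J2=2
PS@5,2 dof=2 J2 → L=6 J1=2 J2=3
add link → L=7 J1=2 J2=3
PS@6,4 dof=2 J2 → L=7 J1=2 J2=4
add link → L=8 J1=2 J2=4
PS@7,6 dof=2 J2 → L=8 J1=2 J2=5
add link → L=9 J1=2 J2=5
PS@7,8 dof=2 J2 → L=9 J1=2 J2=6
M=3(L−1)−2J1−J2=3·8−2·2−6=14

M = 14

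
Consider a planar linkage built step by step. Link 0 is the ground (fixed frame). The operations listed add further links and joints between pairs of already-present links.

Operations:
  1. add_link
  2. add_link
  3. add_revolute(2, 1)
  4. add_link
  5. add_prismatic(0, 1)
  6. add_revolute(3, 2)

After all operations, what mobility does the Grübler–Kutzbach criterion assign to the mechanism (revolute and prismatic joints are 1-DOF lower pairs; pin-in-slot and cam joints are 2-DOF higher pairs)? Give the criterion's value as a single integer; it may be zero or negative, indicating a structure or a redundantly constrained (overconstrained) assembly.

ground; <1,0,0>
#1 <2,0,0>
#2 <3,0,0>
R:2↔1 J1 <3,1,0>
#3 <4,1,0>
P:0↔1 J1 <4,2,0>
R:3↔2 J1 <4,3,0>
3×3 − 2×3 − 1×0 = 3

M = 3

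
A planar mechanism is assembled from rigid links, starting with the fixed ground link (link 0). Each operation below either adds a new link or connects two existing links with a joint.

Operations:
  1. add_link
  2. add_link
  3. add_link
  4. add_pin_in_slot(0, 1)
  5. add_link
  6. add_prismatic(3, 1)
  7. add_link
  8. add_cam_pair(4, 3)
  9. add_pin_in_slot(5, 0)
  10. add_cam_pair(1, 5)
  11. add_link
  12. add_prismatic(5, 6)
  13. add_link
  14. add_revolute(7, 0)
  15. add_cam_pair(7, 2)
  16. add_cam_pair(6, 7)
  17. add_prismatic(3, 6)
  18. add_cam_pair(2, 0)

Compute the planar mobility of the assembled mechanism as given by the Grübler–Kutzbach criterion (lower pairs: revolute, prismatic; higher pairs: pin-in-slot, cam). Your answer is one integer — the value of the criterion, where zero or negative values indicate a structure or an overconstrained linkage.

M = 6

ground; <1,0,0>
#1 <2,0,0>
#2 <3,0,0>
#3 <4,0,0>
PS:0↔1 J2 <4,0,1>
#4 <5,0,1>
P:3↔1 J1 <5,1,1>
#5 <6,1,1>
C:4↔3 J2 <6,1,2>
PS:5↔0 J2 <6,1,3>
C:1↔5 J2 <6,1,4>
#6 <7,1,4>
P:5↔6 J1 <7,2,4>
#7 <8,2,4>
R:7↔0 J1 <8,3,4>
C:7↔2 J2 <8,3,5>
C:6↔7 J2 <8,3,6>
P:3↔6 J1 <8,4,6>
C:2↔0 J2 <8,4,7>
3×7 − 2×4 − 1×7 = 6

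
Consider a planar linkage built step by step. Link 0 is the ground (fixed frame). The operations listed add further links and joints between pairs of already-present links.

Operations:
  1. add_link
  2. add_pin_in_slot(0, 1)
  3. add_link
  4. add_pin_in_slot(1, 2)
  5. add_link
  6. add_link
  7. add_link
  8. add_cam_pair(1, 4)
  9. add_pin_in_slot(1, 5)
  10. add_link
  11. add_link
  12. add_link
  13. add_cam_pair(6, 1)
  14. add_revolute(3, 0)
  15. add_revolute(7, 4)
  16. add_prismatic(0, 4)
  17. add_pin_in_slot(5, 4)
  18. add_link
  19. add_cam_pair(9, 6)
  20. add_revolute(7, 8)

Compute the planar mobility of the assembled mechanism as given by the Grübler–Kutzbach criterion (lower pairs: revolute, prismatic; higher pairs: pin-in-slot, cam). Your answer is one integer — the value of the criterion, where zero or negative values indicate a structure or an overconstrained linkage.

M = 12

link 0 = ground. State L|J1|J2 = 1|0|0
+link1  2|0|0
PS(0,1) f=2→J2  2|0|1
+link2  3|0|1
PS(1,2) f=2→J2  3|0|2
+link3  4|0|2
+link4  5|0|2
+link5  6|0|2
C(1,4) f=2→J2  6|0|3
PS(1,5) f=2→J2  6|0|4
+link6  7|0|4
+link7  8|0|4
+link8  9|0|4
C(6,1) f=2→J2  9|0|5
R(3,0) f=1→J1  9|1|5
R(7,4) f=1→J1  9|2|5
P(0,4) f=1→J1  9|3|5
PS(5,4) f=2→J2  9|3|6
+link9  10|3|6
C(9,6) f=2→J2  10|3|7
R(7,8) f=1→J1  10|4|7
M = 3(10−1)−2·4−7 = 27−8−7 = 12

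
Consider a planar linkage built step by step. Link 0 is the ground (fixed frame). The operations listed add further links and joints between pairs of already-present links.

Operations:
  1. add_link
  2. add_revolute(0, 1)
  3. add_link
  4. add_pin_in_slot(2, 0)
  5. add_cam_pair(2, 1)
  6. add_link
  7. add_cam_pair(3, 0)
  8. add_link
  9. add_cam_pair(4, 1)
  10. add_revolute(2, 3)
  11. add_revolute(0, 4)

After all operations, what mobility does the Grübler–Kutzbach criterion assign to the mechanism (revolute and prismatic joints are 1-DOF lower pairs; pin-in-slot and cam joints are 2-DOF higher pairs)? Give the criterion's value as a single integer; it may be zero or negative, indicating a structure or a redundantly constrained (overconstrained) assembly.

L=1 J1=0 J2=0
add link → L=2 J1=0 J2=0
R@0,1 dof=1 J1 → L=2 J1=1 J2=0
add link → L=3 J1=1 J2=0
PS@2,0 dof=2 J2 → L=3 J1=1 J2=1
C@2,1 dof=2 J2 → L=3 J1=1 J2=2
add link → L=4 J1=1 J2=2
C@3,0 dof=2 J2 → L=4 J1=1 J2=3
add link → L=5 J1=1 J2=3
C@4,1 dof=2 J2 → L=5 J1=1 J2=4
R@2,3 dof=1 J1 → L=5 J1=2 J2=4
R@0,4 dof=1 J1 → L=5 J1=3 J2=4
M=3(L−1)−2J1−J2=3·4−2·3−4=2

M = 2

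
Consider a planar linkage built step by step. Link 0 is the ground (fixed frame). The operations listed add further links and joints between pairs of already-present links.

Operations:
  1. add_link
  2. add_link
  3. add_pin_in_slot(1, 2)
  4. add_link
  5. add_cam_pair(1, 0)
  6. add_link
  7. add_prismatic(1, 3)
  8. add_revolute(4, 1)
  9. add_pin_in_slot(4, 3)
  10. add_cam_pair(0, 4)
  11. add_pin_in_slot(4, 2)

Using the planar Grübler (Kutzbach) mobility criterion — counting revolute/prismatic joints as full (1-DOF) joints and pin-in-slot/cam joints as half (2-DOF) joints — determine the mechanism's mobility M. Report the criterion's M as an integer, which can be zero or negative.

link 0 = ground. State L|J1|J2 = 1|0|0
+link1  2|0|0
+link2  3|0|0
PS(1,2) f=2→J2  3|0|1
+link3  4|0|1
C(1,0) f=2→J2  4|0|2
+link4  5|0|2
P(1,3) f=1→J1  5|1|2
R(4,1) f=1→J1  5|2|2
PS(4,3) f=2→J2  5|2|3
C(0,4) f=2→J2  5|2|4
PS(4,2) f=2→J2  5|2|5
M = 3(5−1)−2·2−5 = 12−4−5 = 3

M = 3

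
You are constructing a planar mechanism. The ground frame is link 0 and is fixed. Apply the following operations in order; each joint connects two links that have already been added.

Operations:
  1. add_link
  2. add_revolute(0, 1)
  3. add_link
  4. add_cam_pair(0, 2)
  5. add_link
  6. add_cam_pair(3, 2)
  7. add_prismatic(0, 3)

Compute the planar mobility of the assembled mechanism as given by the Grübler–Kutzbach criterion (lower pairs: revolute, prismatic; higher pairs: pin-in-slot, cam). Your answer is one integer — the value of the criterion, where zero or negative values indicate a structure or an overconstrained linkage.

M = 3

L=1 J1=0 J2=0
add link → L=2 J1=0 J2=0
R@0,1 dof=1 J1 → L=2 J1=1 J2=0
add link → L=3 J1=1 J2=0
C@0,2 dof=2 J2 → L=3 J1=1 J2=1
add link → L=4 J1=1 J2=1
C@3,2 dof=2 J2 → L=4 J1=1 J2=2
P@0,3 dof=1 J1 → L=4 J1=2 J2=2
M=3(L−1)−2J1−J2=3·3−2·2−2=3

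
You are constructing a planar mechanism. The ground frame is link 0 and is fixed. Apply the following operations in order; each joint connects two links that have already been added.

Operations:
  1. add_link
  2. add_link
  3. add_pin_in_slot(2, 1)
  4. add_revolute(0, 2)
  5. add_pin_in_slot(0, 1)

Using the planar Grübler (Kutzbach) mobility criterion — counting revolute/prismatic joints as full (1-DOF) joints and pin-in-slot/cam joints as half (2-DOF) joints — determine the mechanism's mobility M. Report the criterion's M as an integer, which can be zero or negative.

M = 2

(L,J1,J2)=(1,0,0); link0 fixed
link1: (2,0,0)
link2: (3,0,0)
PS 2-1 [J2]: (3,0,1)
R 0-2 [J1]: (3,1,1)
PS 0-1 [J2]: (3,1,2)
Grübler: 3·2 − 2·1 − 2 = 2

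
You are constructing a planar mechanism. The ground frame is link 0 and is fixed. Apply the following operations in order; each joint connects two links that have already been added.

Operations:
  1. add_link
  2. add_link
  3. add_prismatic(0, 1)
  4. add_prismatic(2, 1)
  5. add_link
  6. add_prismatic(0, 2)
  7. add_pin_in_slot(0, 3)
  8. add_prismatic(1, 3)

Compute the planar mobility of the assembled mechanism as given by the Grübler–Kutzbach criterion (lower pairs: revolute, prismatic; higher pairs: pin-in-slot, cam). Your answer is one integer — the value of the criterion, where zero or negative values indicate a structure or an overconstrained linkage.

L=1 J1=0 J2=0
add link → L=2 J1=0 J2=0
add link → L=3 J1=0 J2=0
P@0,1 dof=1 J1 → L=3 J1=1 J2=0
P@2,1 dof=1 J1 → L=3 J1=2 J2=0
add link → L=4 J1=2 J2=0
P@0,2 dof=1 J1 → L=4 J1=3 J2=0
PS@0,3 dof=2 J2 → L=4 J1=3 J2=1
P@1,3 dof=1 J1 → L=4 J1=4 J2=1
M=3(L−1)−2J1−J2=3·3−2·4−1=0

M = 0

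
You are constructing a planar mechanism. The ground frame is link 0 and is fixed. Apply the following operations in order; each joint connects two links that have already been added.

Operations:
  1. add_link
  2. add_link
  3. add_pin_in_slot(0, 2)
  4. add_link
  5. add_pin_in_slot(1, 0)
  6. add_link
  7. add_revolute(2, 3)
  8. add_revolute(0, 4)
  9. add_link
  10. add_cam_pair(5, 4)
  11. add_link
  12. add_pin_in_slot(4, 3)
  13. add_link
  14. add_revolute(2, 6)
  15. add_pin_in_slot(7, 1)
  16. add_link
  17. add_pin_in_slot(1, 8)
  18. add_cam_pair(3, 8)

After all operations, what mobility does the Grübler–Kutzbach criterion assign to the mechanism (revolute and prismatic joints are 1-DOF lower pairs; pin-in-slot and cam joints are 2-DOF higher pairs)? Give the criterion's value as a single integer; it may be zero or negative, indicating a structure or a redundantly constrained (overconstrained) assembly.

M = 11

link 0 = ground. State L|J1|J2 = 1|0|0
+link1  2|0|0
+link2  3|0|0
PS(0,2) f=2→J2  3|0|1
+link3  4|0|1
PS(1,0) f=2→J2  4|0|2
+link4  5|0|2
R(2,3) f=1→J1  5|1|2
R(0,4) f=1→J1  5|2|2
+link5  6|2|2
C(5,4) f=2→J2  6|2|3
+link6  7|2|3
PS(4,3) f=2→J2  7|2|4
+link7  8|2|4
R(2,6) f=1→J1  8|3|4
PS(7,1) f=2→J2  8|3|5
+link8  9|3|5
PS(1,8) f=2→J2  9|3|6
C(3,8) f=2→J2  9|3|7
M = 3(9−1)−2·3−7 = 24−6−7 = 11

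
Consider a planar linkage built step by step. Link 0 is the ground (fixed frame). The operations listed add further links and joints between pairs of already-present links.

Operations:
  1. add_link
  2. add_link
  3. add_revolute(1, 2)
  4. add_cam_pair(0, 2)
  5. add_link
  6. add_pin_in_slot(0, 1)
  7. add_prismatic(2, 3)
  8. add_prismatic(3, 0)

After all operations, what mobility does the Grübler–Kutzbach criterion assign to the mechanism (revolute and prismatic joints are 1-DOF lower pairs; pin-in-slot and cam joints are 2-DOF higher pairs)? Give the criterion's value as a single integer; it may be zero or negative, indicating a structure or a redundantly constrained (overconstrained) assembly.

M = 1

link 0 = ground. State L|J1|J2 = 1|0|0
+link1  2|0|0
+link2  3|0|0
R(1,2) f=1→J1  3|1|0
C(0,2) f=2→J2  3|1|1
+link3  4|1|1
PS(0,1) f=2→J2  4|1|2
P(2,3) f=1→J1  4|2|2
P(3,0) f=1→J1  4|3|2
M = 3(4−1)−2·3−2 = 9−6−2 = 1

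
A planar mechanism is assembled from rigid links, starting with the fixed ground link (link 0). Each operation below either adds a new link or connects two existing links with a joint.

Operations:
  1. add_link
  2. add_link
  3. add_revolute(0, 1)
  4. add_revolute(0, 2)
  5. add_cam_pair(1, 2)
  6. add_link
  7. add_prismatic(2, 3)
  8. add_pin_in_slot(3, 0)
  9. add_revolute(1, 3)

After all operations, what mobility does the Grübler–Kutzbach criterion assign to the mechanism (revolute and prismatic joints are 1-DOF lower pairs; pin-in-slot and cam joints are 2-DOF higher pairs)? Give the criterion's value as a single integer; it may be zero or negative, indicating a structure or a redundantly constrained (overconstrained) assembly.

(L,J1,J2)=(1,0,0); link0 fixed
link1: (2,0,0)
link2: (3,0,0)
R 0-1 [J1]: (3,1,0)
R 0-2 [J1]: (3,2,0)
C 1-2 [J2]: (3,2,1)
link3: (4,2,1)
P 2-3 [J1]: (4,3,1)
PS 3-0 [J2]: (4,3,2)
R 1-3 [J1]: (4,4,2)
Grübler: 3·3 − 2·4 − 2 = -1

M = -1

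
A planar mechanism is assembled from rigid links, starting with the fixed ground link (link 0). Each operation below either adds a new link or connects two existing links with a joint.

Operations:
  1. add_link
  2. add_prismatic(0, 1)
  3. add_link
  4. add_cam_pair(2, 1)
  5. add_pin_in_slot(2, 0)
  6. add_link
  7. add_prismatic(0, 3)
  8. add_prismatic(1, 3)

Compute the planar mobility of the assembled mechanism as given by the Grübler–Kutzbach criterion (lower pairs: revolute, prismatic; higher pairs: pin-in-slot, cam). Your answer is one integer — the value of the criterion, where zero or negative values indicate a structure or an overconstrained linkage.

(L,J1,J2)=(1,0,0); link0 fixed
link1: (2,0,0)
P 0-1 [J1]: (2,1,0)
link2: (3,1,0)
C 2-1 [J2]: (3,1,1)
PS 2-0 [J2]: (3,1,2)
link3: (4,1,2)
P 0-3 [J1]: (4,2,2)
P 1-3 [J1]: (4,3,2)
Grübler: 3·3 − 2·3 − 2 = 1

M = 1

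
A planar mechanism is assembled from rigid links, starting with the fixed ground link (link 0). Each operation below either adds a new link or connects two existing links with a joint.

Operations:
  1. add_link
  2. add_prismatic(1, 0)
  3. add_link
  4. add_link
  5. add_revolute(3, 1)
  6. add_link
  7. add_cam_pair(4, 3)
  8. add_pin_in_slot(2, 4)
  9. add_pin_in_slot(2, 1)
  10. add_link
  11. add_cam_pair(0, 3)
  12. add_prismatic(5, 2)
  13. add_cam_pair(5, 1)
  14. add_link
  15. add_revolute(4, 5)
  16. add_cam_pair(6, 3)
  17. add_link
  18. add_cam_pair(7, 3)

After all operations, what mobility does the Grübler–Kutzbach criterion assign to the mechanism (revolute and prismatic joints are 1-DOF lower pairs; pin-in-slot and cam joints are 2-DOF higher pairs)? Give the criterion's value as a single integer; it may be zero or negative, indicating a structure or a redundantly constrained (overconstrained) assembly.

L=1 J1=0 J2=0
add link → L=2 J1=0 J2=0
P@1,0 dof=1 J1 → L=2 J1=1 J2=0
add link → L=3 J1=1 J2=0
add link → L=4 J1=1 J2=0
R@3,1 dof=1 J1 → L=4 J1=2 J2=0
add link → L=5 J1=2 J2=0
C@4,3 dof=2 J2 → L=5 J1=2 J2=1
PS@2,4 dof=2 J2 → L=5 J1=2 J2=2
PS@2,1 dof=2 J2 → L=5 J1=2 J2=3
add link → L=6 J1=2 J2=3
C@0,3 dof=2 J2 → L=6 J1=2 J2=4
P@5,2 dof=1 J1 → L=6 J1=3 J2=4
C@5,1 dof=2 J2 → L=6 J1=3 J2=5
add link → L=7 J1=3 J2=5
R@4,5 dof=1 J1 → L=7 J1=4 J2=5
C@6,3 dof=2 J2 → L=7 J1=4 J2=6
add link → L=8 J1=4 J2=6
C@7,3 dof=2 J2 → L=8 J1=4 J2=7
M=3(L−1)−2J1−J2=3·7−2·4−7=6

M = 6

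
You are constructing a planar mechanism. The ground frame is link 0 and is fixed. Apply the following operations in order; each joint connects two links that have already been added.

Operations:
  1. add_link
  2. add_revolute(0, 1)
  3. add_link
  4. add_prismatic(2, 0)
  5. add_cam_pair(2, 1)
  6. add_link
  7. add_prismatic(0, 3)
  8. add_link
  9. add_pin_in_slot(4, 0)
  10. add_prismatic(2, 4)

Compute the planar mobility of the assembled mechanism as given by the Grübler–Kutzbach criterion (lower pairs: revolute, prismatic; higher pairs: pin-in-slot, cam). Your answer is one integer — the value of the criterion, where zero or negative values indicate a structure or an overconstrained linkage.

M = 2

[1;0;0] (link 0 is ground)
L+ [2;0;0]
R(0,1)∈J1 [2;1;0]
L+ [3;1;0]
P(2,0)∈J1 [3;2;0]
C(2,1)∈J2 [3;2;1]
L+ [4;2;1]
P(0,3)∈J1 [4;3;1]
L+ [5;3;1]
PS(4,0)∈J2 [5;3;2]
P(2,4)∈J1 [5;4;2]
mobility = 12 − 8 − 2 = 2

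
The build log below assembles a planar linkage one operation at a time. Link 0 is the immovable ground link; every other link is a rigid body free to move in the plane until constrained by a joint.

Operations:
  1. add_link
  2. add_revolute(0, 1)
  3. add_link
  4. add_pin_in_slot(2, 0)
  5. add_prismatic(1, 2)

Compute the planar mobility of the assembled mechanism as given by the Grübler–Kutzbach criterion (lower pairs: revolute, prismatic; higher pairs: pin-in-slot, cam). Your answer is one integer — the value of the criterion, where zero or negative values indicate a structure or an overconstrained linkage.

M = 1

ground; <1,0,0>
#1 <2,0,0>
R:0↔1 J1 <2,1,0>
#2 <3,1,0>
PS:2↔0 J2 <3,1,1>
P:1↔2 J1 <3,2,1>
3×2 − 2×2 − 1×1 = 1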